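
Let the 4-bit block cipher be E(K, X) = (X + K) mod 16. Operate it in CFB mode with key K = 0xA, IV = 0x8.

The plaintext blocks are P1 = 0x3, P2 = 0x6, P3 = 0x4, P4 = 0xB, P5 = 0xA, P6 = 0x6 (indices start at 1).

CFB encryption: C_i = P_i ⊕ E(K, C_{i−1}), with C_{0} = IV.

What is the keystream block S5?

C1: E(K, 0x8) = 0x2; 0x3 ⊕ 0x2 = 0x1.
C2: E(K, 0x1) = 0xB; 0x6 ⊕ 0xB = 0xD.
C3: E(K, 0xD) = 0x7; 0x4 ⊕ 0x7 = 0x3.
C4: E(K, 0x3) = 0xD; 0xB ⊕ 0xD = 0x6.
C5: E(K, 0x6) = 0x0; 0xA ⊕ 0x0 = 0xA.
So S5 = 0x0.

0x0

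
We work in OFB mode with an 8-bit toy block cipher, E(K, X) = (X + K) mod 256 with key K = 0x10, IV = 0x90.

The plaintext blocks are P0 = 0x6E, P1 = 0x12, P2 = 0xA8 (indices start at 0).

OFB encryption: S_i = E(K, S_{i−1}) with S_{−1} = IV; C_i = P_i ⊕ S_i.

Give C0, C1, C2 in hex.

C0: S = E(K, 0x90) = 0xA0; 0x6E ⊕ 0xA0 = 0xCE.
C1: S = E(K, 0xA0) = 0xB0; 0x12 ⊕ 0xB0 = 0xA2.
C2: S = E(K, 0xB0) = 0xC0; 0xA8 ⊕ 0xC0 = 0x68.

C0 = 0xCE, C1 = 0xA2, C2 = 0x68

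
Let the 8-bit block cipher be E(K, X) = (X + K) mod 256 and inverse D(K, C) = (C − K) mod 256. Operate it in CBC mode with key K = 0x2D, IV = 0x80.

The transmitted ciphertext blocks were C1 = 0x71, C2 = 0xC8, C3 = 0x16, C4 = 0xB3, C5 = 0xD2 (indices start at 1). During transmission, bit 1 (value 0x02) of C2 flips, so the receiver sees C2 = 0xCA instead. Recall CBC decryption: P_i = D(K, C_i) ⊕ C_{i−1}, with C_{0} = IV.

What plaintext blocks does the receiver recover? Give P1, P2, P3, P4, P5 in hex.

Only C2 changed, to 0xCA. In CBC, a change in C_i garbles P_i and flips the same bit in P_{i+1}. Decrypting the received ciphertext:
P1: D(K, 0x71) = 0x44; 0x44 ⊕ 0x80 = 0xC4.
P2: D(K, 0xCA) = 0x9D; 0x9D ⊕ 0x71 = 0xEC.
P3: D(K, 0x16) = 0xE9; 0xE9 ⊕ 0xCA = 0x23.
P4: D(K, 0xB3) = 0x86; 0x86 ⊕ 0x16 = 0x90.
P5: D(K, 0xD2) = 0xA5; 0xA5 ⊕ 0xB3 = 0x16.
Blocks that differ from the original plaintext: P2, P3.

P1 = 0xC4, P2 = 0xEC, P3 = 0x23, P4 = 0x90, P5 = 0x16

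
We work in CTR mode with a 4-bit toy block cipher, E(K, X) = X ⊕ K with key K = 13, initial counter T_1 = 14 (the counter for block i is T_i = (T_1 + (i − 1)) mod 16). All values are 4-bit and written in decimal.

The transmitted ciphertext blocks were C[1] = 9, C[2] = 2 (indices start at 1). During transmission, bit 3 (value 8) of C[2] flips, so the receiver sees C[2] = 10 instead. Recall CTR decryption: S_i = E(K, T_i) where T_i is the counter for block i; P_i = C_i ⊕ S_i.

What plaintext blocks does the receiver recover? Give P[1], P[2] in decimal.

P[1] = 10, P[2] = 8

Only C[2] changed, to 10. In CTR, a change in C_i flips the same bit in P_i only; the keystream is unaffected. Decrypting the received ciphertext:
P[1]: T = 14, S = E(K, T) = 3; 9 ⊕ 3 = 10.
P[2]: T = 15, S = E(K, T) = 2; 10 ⊕ 2 = 8.
Blocks that differ from the original plaintext: P[2].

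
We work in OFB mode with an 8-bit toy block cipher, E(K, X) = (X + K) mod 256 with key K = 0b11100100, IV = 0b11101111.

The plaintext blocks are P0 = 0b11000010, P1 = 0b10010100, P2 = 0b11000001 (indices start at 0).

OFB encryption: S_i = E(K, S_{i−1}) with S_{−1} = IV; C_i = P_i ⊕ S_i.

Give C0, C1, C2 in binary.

C0: S = E(K, 0b11101111) = 0b11010011; 0b11000010 ⊕ 0b11010011 = 0b00010001.
C1: S = E(K, 0b11010011) = 0b10110111; 0b10010100 ⊕ 0b10110111 = 0b00100011.
C2: S = E(K, 0b10110111) = 0b10011011; 0b11000001 ⊕ 0b10011011 = 0b01011010.

C0 = 0b00010001, C1 = 0b00100011, C2 = 0b01011010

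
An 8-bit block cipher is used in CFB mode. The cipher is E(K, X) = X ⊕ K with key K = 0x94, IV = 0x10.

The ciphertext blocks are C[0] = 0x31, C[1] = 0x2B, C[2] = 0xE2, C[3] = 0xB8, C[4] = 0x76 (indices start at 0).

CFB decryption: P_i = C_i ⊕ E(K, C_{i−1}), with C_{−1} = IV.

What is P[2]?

P[2]: E(K, 0x2B) = 0xBF; 0xE2 ⊕ 0xBF = 0x5D.

P[2] = 0x5D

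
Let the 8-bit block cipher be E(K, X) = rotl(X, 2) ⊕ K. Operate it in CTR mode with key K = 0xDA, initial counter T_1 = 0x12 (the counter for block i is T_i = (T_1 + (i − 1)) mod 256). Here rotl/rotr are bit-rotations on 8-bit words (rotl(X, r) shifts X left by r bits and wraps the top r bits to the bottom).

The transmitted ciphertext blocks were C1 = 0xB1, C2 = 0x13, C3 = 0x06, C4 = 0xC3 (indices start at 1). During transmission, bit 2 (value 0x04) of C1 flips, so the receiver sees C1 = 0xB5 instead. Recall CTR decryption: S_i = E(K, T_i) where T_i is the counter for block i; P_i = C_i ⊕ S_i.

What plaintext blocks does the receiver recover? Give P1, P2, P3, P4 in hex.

P1 = 0x27, P2 = 0x85, P3 = 0x8C, P4 = 0x4D

Only C1 changed, to 0xB5. In CTR, a change in C_i flips the same bit in P_i only; the keystream is unaffected. Decrypting the received ciphertext:
P1: T = 0x12, S = E(K, T) = 0x92; 0xB5 ⊕ 0x92 = 0x27.
P2: T = 0x13, S = E(K, T) = 0x96; 0x13 ⊕ 0x96 = 0x85.
P3: T = 0x14, S = E(K, T) = 0x8A; 0x06 ⊕ 0x8A = 0x8C.
P4: T = 0x15, S = E(K, T) = 0x8E; 0xC3 ⊕ 0x8E = 0x4D.
Blocks that differ from the original plaintext: P1.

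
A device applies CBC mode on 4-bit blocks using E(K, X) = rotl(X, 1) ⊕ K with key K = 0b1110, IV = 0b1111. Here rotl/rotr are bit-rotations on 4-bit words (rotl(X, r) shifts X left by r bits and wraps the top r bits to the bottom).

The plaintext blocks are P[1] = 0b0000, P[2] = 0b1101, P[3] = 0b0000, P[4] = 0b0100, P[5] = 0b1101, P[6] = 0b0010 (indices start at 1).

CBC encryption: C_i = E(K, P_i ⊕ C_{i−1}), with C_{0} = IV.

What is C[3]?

C[1]: P[1] ⊕ 0b1111 = 0b1111; E(K, 0b1111) = 0b0001.
C[2]: P[2] ⊕ 0b0001 = 0b1100; E(K, 0b1100) = 0b0111.
C[3]: P[3] ⊕ 0b0111 = 0b0111; E(K, 0b0111) = 0b0000.

C[3] = 0b0000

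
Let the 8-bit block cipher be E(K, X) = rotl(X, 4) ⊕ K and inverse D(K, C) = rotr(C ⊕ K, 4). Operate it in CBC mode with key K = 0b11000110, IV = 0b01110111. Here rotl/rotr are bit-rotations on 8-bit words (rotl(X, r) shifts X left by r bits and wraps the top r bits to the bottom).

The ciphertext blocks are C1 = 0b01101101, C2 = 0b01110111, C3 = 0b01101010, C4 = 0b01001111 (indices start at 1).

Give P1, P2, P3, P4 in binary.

P1 = 0b11001101, P2 = 0b01110110, P3 = 0b10111101, P4 = 0b11110010

CBC decryption: P_i = D(K, C_i) ⊕ C_{i−1}, with C_{0} = IV.
P1: D(K, 0b01101101) = 0b10111010; 0b10111010 ⊕ 0b01110111 = 0b11001101.
P2: D(K, 0b01110111) = 0b00011011; 0b00011011 ⊕ 0b01101101 = 0b01110110.
P3: D(K, 0b01101010) = 0b11001010; 0b11001010 ⊕ 0b01110111 = 0b10111101.
P4: D(K, 0b01001111) = 0b10011000; 0b10011000 ⊕ 0b01101010 = 0b11110010.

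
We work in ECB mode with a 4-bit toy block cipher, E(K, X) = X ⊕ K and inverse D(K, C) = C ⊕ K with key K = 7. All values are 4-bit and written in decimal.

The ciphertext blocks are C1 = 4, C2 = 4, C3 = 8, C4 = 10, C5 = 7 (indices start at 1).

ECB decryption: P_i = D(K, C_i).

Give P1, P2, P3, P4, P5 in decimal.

P1 = 3, P2 = 3, P3 = 15, P4 = 13, P5 = 0

P1: D(K, 4) = 3.
P2: D(K, 4) = 3.
P3: D(K, 8) = 15.
P4: D(K, 10) = 13.
P5: D(K, 7) = 0.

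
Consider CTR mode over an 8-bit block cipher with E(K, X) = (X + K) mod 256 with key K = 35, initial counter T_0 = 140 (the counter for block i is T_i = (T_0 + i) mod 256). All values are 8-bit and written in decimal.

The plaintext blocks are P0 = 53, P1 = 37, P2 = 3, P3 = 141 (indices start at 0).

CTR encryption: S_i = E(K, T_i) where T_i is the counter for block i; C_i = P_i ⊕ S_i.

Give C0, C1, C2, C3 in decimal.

C0: T = 140, S = E(K, T) = 175; 53 ⊕ 175 = 154.
C1: T = 141, S = E(K, T) = 176; 37 ⊕ 176 = 149.
C2: T = 142, S = E(K, T) = 177; 3 ⊕ 177 = 178.
C3: T = 143, S = E(K, T) = 178; 141 ⊕ 178 = 63.

C0 = 154, C1 = 149, C2 = 178, C3 = 63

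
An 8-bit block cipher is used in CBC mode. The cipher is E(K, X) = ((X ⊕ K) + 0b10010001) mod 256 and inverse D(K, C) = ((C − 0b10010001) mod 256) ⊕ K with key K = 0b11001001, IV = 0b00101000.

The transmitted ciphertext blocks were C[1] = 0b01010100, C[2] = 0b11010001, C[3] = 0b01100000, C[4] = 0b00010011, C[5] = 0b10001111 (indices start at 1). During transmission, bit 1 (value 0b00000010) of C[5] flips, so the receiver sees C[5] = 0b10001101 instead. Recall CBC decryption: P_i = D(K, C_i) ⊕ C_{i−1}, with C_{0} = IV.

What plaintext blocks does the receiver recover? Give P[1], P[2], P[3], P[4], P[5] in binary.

P[1] = 0b00100010, P[2] = 0b11011101, P[3] = 0b11010111, P[4] = 0b00101011, P[5] = 0b00100110

Only C[5] changed, to 0b10001101. In CBC, a change in C_i garbles P_i and flips the same bit in P_{i+1}. Decrypting the received ciphertext:
P[1]: D(K, 0b01010100) = 0b00001010; 0b00001010 ⊕ 0b00101000 = 0b00100010.
P[2]: D(K, 0b11010001) = 0b10001001; 0b10001001 ⊕ 0b01010100 = 0b11011101.
P[3]: D(K, 0b01100000) = 0b00000110; 0b00000110 ⊕ 0b11010001 = 0b11010111.
P[4]: D(K, 0b00010011) = 0b01001011; 0b01001011 ⊕ 0b01100000 = 0b00101011.
P[5]: D(K, 0b10001101) = 0b00110101; 0b00110101 ⊕ 0b00010011 = 0b00100110.
Blocks that differ from the original plaintext: P[5].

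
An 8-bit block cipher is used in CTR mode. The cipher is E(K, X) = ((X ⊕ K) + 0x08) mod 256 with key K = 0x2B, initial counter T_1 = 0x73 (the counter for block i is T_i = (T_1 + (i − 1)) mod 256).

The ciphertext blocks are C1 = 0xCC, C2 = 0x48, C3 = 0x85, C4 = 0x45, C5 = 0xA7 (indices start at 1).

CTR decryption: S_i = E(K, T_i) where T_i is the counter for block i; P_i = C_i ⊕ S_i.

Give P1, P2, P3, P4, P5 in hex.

P1: T = 0x73, S = E(K, T) = 0x60; 0xCC ⊕ 0x60 = 0xAC.
P2: T = 0x74, S = E(K, T) = 0x67; 0x48 ⊕ 0x67 = 0x2F.
P3: T = 0x75, S = E(K, T) = 0x66; 0x85 ⊕ 0x66 = 0xE3.
P4: T = 0x76, S = E(K, T) = 0x65; 0x45 ⊕ 0x65 = 0x20.
P5: T = 0x77, S = E(K, T) = 0x64; 0xA7 ⊕ 0x64 = 0xC3.

P1 = 0xAC, P2 = 0x2F, P3 = 0xE3, P4 = 0x20, P5 = 0xC3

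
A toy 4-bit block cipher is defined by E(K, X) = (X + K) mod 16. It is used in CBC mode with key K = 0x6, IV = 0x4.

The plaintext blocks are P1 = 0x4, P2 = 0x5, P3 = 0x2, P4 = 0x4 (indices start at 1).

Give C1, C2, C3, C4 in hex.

CBC encryption: C_i = E(K, P_i ⊕ C_{i−1}), with C_{0} = IV.
C1: P1 ⊕ 0x4 = 0x0; E(K, 0x0) = 0x6.
C2: P2 ⊕ 0x6 = 0x3; E(K, 0x3) = 0x9.
C3: P3 ⊕ 0x9 = 0xB; E(K, 0xB) = 0x1.
C4: P4 ⊕ 0x1 = 0x5; E(K, 0x5) = 0xB.

C1 = 0x6, C2 = 0x9, C3 = 0x1, C4 = 0xB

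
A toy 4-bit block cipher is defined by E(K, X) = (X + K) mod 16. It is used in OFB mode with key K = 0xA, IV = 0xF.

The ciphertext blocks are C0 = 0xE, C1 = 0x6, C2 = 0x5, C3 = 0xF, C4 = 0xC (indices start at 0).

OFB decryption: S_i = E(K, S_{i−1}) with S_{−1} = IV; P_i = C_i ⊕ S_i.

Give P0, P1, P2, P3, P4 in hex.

P0: S = E(K, 0xF) = 0x9; 0xE ⊕ 0x9 = 0x7.
P1: S = E(K, 0x9) = 0x3; 0x6 ⊕ 0x3 = 0x5.
P2: S = E(K, 0x3) = 0xD; 0x5 ⊕ 0xD = 0x8.
P3: S = E(K, 0xD) = 0x7; 0xF ⊕ 0x7 = 0x8.
P4: S = E(K, 0x7) = 0x1; 0xC ⊕ 0x1 = 0xD.

P0 = 0x7, P1 = 0x5, P2 = 0x8, P3 = 0x8, P4 = 0xD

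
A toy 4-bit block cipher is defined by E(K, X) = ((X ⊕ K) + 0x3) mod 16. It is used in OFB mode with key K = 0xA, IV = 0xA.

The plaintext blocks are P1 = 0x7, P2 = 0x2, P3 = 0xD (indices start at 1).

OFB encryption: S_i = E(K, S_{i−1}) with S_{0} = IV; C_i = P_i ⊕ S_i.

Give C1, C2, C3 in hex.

C1 = 0x4, C2 = 0xE, C3 = 0x4

C1: S = E(K, 0xA) = 0x3; 0x7 ⊕ 0x3 = 0x4.
C2: S = E(K, 0x3) = 0xC; 0x2 ⊕ 0xC = 0xE.
C3: S = E(K, 0xC) = 0x9; 0xD ⊕ 0x9 = 0x4.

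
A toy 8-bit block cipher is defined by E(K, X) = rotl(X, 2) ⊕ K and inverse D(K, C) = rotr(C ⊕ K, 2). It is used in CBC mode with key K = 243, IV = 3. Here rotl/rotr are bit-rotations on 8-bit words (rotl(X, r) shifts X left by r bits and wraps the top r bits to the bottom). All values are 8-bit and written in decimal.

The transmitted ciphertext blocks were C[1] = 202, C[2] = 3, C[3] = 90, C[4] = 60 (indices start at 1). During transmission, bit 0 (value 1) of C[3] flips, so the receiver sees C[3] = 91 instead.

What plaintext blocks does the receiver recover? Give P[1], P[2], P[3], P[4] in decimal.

CBC decryption: P_i = D(K, C_i) ⊕ C_{i−1}, with C_{0} = IV.
Only C[3] changed, to 91. In CBC, a change in C_i garbles P_i and flips the same bit in P_{i+1}. Decrypting the received ciphertext:
P[1]: D(K, 202) = 78; 78 ⊕ 3 = 77.
P[2]: D(K, 3) = 60; 60 ⊕ 202 = 246.
P[3]: D(K, 91) = 42; 42 ⊕ 3 = 41.
P[4]: D(K, 60) = 243; 243 ⊕ 91 = 168.
Blocks that differ from the original plaintext: P[3], P[4].

P[1] = 77, P[2] = 246, P[3] = 41, P[4] = 168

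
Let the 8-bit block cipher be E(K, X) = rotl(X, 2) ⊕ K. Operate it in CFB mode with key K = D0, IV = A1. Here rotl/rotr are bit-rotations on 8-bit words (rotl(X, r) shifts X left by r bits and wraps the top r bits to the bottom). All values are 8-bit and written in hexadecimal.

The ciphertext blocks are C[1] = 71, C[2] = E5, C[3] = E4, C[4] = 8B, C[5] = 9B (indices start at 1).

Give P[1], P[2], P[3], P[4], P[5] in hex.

CFB decryption: P_i = C_i ⊕ E(K, C_{i−1}), with C_{0} = IV.
P[1]: E(K, A1) = 56; 71 ⊕ 56 = 27.
P[2]: E(K, 71) = 15; E5 ⊕ 15 = F0.
P[3]: E(K, E5) = 47; E4 ⊕ 47 = A3.
P[4]: E(K, E4) = 43; 8B ⊕ 43 = C8.
P[5]: E(K, 8B) = FE; 9B ⊕ FE = 65.

P[1] = 27, P[2] = F0, P[3] = A3, P[4] = C8, P[5] = 65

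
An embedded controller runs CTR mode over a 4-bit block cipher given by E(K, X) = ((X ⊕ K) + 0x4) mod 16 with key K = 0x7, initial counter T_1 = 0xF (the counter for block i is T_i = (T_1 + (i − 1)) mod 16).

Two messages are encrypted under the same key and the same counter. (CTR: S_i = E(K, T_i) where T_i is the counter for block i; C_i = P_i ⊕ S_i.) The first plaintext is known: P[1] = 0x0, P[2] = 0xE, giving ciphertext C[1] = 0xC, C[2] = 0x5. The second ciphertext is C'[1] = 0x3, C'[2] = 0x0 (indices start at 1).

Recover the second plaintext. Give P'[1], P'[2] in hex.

P'[1] = 0xF, P'[2] = 0xB

In CTR with a reused counter, both messages share the same keystream S_i, so C_i ⊕ C'_i = P_i ⊕ P'_i and thus P'_i = P_i ⊕ C_i ⊕ C'_i.
P'[1]: 0x0 ⊕ 0xC ⊕ 0x3 = 0xF.
P'[2]: 0xE ⊕ 0x5 ⊕ 0x0 = 0xB.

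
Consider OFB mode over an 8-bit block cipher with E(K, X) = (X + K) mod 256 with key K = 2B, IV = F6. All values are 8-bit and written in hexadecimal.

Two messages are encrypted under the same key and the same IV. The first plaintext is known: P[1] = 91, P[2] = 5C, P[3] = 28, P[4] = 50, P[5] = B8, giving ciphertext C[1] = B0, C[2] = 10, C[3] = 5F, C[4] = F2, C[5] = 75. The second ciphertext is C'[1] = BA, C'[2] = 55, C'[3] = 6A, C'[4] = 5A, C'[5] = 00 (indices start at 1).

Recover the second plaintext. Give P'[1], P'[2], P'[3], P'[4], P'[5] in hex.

P'[1] = 9B, P'[2] = 19, P'[3] = 1D, P'[4] = F8, P'[5] = CD

In OFB with a reused IV, both messages share the same keystream S_i, so C_i ⊕ C'_i = P_i ⊕ P'_i and thus P'_i = P_i ⊕ C_i ⊕ C'_i.
P'[1]: 91 ⊕ B0 ⊕ BA = 9B.
P'[2]: 5C ⊕ 10 ⊕ 55 = 19.
P'[3]: 28 ⊕ 5F ⊕ 6A = 1D.
P'[4]: 50 ⊕ F2 ⊕ 5A = F8.
P'[5]: B8 ⊕ 75 ⊕ 00 = CD.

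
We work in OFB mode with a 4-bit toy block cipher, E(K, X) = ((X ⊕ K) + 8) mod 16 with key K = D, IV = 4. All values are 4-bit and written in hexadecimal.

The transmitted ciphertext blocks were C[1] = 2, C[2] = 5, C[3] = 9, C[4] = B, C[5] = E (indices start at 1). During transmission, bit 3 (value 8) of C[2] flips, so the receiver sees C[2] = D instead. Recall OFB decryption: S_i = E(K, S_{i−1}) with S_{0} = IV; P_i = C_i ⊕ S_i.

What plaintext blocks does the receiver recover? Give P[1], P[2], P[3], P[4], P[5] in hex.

P[1] = 3, P[2] = 9, P[3] = 8, P[4] = F, P[5] = F

Only C[2] changed, to D. In OFB, a change in C_i flips the same bit in P_i only; the keystream is unaffected. Decrypting the received ciphertext:
P[1]: S = E(K, 4) = 1; 2 ⊕ 1 = 3.
P[2]: S = E(K, 1) = 4; D ⊕ 4 = 9.
P[3]: S = E(K, 4) = 1; 9 ⊕ 1 = 8.
P[4]: S = E(K, 1) = 4; B ⊕ 4 = F.
P[5]: S = E(K, 4) = 1; E ⊕ 1 = F.
Blocks that differ from the original plaintext: P[2].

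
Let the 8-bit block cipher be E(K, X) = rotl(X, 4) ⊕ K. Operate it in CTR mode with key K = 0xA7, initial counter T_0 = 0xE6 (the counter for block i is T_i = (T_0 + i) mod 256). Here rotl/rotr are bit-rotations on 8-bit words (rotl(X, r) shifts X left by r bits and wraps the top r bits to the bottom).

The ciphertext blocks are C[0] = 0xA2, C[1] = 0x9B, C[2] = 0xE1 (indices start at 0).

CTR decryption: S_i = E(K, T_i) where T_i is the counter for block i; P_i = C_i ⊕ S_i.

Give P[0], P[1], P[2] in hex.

P[0] = 0x6B, P[1] = 0x42, P[2] = 0xC8

P[0]: T = 0xE6, S = E(K, T) = 0xC9; 0xA2 ⊕ 0xC9 = 0x6B.
P[1]: T = 0xE7, S = E(K, T) = 0xD9; 0x9B ⊕ 0xD9 = 0x42.
P[2]: T = 0xE8, S = E(K, T) = 0x29; 0xE1 ⊕ 0x29 = 0xC8.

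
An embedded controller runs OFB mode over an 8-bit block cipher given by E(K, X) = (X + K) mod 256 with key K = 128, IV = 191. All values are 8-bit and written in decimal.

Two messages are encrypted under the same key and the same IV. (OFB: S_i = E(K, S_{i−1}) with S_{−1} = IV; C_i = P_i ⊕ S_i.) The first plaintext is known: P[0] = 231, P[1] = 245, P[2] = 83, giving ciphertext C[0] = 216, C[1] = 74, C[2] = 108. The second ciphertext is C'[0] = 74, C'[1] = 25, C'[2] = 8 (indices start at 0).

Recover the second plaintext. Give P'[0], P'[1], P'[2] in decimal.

P'[0] = 117, P'[1] = 166, P'[2] = 55

In OFB with a reused IV, both messages share the same keystream S_i, so C_i ⊕ C'_i = P_i ⊕ P'_i and thus P'_i = P_i ⊕ C_i ⊕ C'_i.
P'[0]: 231 ⊕ 216 ⊕ 74 = 117.
P'[1]: 245 ⊕ 74 ⊕ 25 = 166.
P'[2]: 83 ⊕ 108 ⊕ 8 = 55.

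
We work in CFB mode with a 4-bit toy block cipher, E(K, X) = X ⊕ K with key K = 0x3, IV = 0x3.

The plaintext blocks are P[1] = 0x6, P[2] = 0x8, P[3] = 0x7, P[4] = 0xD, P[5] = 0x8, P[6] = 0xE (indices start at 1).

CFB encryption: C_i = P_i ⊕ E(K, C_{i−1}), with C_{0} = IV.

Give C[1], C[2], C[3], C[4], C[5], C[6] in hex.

C[1] = 0x6, C[2] = 0xD, C[3] = 0x9, C[4] = 0x7, C[5] = 0xC, C[6] = 0x1

C[1]: E(K, 0x3) = 0x0; 0x6 ⊕ 0x0 = 0x6.
C[2]: E(K, 0x6) = 0x5; 0x8 ⊕ 0x5 = 0xD.
C[3]: E(K, 0xD) = 0xE; 0x7 ⊕ 0xE = 0x9.
C[4]: E(K, 0x9) = 0xA; 0xD ⊕ 0xA = 0x7.
C[5]: E(K, 0x7) = 0x4; 0x8 ⊕ 0x4 = 0xC.
C[6]: E(K, 0xC) = 0xF; 0xE ⊕ 0xF = 0x1.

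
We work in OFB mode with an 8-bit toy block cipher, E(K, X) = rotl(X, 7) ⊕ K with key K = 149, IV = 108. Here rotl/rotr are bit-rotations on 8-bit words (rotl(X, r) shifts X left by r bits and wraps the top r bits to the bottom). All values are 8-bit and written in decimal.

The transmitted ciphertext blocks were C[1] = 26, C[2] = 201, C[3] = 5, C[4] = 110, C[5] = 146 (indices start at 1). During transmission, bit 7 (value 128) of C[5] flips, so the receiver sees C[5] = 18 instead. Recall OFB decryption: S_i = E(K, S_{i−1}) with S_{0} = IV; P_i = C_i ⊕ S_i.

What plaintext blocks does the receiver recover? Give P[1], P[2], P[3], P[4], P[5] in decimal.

Only C[5] changed, to 18. In OFB, a change in C_i flips the same bit in P_i only; the keystream is unaffected. Decrypting the received ciphertext:
P[1]: S = E(K, 108) = 163; 26 ⊕ 163 = 185.
P[2]: S = E(K, 163) = 68; 201 ⊕ 68 = 141.
P[3]: S = E(K, 68) = 183; 5 ⊕ 183 = 178.
P[4]: S = E(K, 183) = 78; 110 ⊕ 78 = 32.
P[5]: S = E(K, 78) = 178; 18 ⊕ 178 = 160.
Blocks that differ from the original plaintext: P[5].

P[1] = 185, P[2] = 141, P[3] = 178, P[4] = 32, P[5] = 160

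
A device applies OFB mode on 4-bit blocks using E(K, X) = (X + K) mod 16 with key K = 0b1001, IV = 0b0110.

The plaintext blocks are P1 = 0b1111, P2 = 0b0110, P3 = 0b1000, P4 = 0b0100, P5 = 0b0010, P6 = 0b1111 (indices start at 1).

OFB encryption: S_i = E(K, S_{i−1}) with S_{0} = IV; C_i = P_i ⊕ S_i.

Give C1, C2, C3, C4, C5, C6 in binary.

C1: S = E(K, 0b0110) = 0b1111; 0b1111 ⊕ 0b1111 = 0b0000.
C2: S = E(K, 0b1111) = 0b1000; 0b0110 ⊕ 0b1000 = 0b1110.
C3: S = E(K, 0b1000) = 0b0001; 0b1000 ⊕ 0b0001 = 0b1001.
C4: S = E(K, 0b0001) = 0b1010; 0b0100 ⊕ 0b1010 = 0b1110.
C5: S = E(K, 0b1010) = 0b0011; 0b0010 ⊕ 0b0011 = 0b0001.
C6: S = E(K, 0b0011) = 0b1100; 0b1111 ⊕ 0b1100 = 0b0011.

C1 = 0b0000, C2 = 0b1110, C3 = 0b1001, C4 = 0b1110, C5 = 0b0001, C6 = 0b0011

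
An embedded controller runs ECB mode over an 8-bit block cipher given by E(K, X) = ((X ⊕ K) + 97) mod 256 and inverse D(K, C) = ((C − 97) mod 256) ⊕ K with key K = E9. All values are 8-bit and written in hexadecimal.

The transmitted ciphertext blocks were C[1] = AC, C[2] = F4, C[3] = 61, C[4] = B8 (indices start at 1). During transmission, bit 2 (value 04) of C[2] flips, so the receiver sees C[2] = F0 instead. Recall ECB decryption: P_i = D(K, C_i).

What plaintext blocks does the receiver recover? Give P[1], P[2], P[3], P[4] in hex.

Only C[2] changed, to F0. In ECB, a change in C_i affects only P_i. Decrypting the received ciphertext:
P[1]: D(K, AC) = FC.
P[2]: D(K, F0) = B0.
P[3]: D(K, 61) = 23.
P[4]: D(K, B8) = C8.
Blocks that differ from the original plaintext: P[2].

P[1] = FC, P[2] = B0, P[3] = 23, P[4] = C8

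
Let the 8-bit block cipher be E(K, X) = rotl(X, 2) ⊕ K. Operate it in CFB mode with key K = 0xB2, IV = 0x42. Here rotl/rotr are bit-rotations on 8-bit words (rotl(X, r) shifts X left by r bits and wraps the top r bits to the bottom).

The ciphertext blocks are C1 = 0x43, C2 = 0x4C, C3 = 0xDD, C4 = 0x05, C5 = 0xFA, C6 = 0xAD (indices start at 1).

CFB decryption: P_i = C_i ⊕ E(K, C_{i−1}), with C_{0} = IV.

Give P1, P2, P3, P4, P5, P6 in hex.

P1 = 0xF8, P2 = 0xF3, P3 = 0x5E, P4 = 0xC0, P5 = 0x5C, P6 = 0xF4

P1: E(K, 0x42) = 0xBB; 0x43 ⊕ 0xBB = 0xF8.
P2: E(K, 0x43) = 0xBF; 0x4C ⊕ 0xBF = 0xF3.
P3: E(K, 0x4C) = 0x83; 0xDD ⊕ 0x83 = 0x5E.
P4: E(K, 0xDD) = 0xC5; 0x05 ⊕ 0xC5 = 0xC0.
P5: E(K, 0x05) = 0xA6; 0xFA ⊕ 0xA6 = 0x5C.
P6: E(K, 0xFA) = 0x59; 0xAD ⊕ 0x59 = 0xF4.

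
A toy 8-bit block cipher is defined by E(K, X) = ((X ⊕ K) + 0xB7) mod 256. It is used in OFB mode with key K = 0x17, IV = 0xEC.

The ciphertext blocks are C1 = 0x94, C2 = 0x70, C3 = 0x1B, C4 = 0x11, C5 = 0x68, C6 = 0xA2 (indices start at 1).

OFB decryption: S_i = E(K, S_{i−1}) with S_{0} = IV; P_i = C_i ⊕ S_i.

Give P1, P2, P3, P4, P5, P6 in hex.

P1 = 0x26, P2 = 0x2C, P3 = 0x19, P4 = 0xDD, P5 = 0xFA, P6 = 0x9E

P1: S = E(K, 0xEC) = 0xB2; 0x94 ⊕ 0xB2 = 0x26.
P2: S = E(K, 0xB2) = 0x5C; 0x70 ⊕ 0x5C = 0x2C.
P3: S = E(K, 0x5C) = 0x02; 0x1B ⊕ 0x02 = 0x19.
P4: S = E(K, 0x02) = 0xCC; 0x11 ⊕ 0xCC = 0xDD.
P5: S = E(K, 0xCC) = 0x92; 0x68 ⊕ 0x92 = 0xFA.
P6: S = E(K, 0x92) = 0x3C; 0xA2 ⊕ 0x3C = 0x9E.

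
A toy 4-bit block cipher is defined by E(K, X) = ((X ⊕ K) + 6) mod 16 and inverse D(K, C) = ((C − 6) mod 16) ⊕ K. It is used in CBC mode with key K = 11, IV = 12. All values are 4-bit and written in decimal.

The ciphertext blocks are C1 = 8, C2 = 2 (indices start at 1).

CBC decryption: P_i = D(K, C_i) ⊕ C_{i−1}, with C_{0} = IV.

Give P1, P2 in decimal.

P1: D(K, 8) = 9; 9 ⊕ 12 = 5.
P2: D(K, 2) = 7; 7 ⊕ 8 = 15.

P1 = 5, P2 = 15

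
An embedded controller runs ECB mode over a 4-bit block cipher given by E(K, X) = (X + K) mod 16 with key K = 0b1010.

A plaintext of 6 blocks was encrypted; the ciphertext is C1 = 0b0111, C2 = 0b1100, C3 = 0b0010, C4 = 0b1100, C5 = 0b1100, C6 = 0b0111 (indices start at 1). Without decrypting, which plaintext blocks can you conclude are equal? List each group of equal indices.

P1 = P6; P2 = P4 = P5

ECB encrypts each block independently with the same key, so equal ciphertext blocks imply equal plaintext blocks.
C1 = C6 = 0b0111, so P1 = P6.
C2 = C4 = C5 = 0b1100, so P2 = P4 = P5.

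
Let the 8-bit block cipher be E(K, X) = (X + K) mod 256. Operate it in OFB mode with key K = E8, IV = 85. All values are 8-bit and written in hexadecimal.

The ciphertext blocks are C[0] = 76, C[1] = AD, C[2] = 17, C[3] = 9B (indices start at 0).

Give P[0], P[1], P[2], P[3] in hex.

OFB decryption: S_i = E(K, S_{i−1}) with S_{−1} = IV; P_i = C_i ⊕ S_i.
P[0]: S = E(K, 85) = 6D; 76 ⊕ 6D = 1B.
P[1]: S = E(K, 6D) = 55; AD ⊕ 55 = F8.
P[2]: S = E(K, 55) = 3D; 17 ⊕ 3D = 2A.
P[3]: S = E(K, 3D) = 25; 9B ⊕ 25 = BE.

P[0] = 1B, P[1] = F8, P[2] = 2A, P[3] = BE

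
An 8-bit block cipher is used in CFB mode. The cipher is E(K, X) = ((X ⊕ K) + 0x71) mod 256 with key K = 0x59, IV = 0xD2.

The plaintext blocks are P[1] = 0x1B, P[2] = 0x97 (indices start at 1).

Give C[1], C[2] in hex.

CFB encryption: C_i = P_i ⊕ E(K, C_{i−1}), with C_{0} = IV.
C[1]: E(K, 0xD2) = 0xFC; 0x1B ⊕ 0xFC = 0xE7.
C[2]: E(K, 0xE7) = 0x2F; 0x97 ⊕ 0x2F = 0xB8.

C[1] = 0xE7, C[2] = 0xB8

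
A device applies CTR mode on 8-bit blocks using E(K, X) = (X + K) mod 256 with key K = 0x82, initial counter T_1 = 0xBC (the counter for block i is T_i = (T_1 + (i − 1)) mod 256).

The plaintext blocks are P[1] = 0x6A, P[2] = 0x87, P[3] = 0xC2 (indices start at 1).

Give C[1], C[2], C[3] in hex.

CTR encryption: S_i = E(K, T_i) where T_i is the counter for block i; C_i = P_i ⊕ S_i.
C[1]: T = 0xBC, S = E(K, T) = 0x3E; 0x6A ⊕ 0x3E = 0x54.
C[2]: T = 0xBD, S = E(K, T) = 0x3F; 0x87 ⊕ 0x3F = 0xB8.
C[3]: T = 0xBE, S = E(K, T) = 0x40; 0xC2 ⊕ 0x40 = 0x82.

C[1] = 0x54, C[2] = 0xB8, C[3] = 0x82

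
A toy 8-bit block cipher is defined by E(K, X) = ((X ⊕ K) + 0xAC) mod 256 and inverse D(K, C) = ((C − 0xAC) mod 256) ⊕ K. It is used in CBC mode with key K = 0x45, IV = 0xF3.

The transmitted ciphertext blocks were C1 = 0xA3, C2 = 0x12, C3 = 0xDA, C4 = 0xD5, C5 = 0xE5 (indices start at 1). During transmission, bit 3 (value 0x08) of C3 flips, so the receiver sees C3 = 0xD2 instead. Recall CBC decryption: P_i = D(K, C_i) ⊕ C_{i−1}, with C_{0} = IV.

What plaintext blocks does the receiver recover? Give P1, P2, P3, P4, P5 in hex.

P1 = 0x41, P2 = 0x80, P3 = 0x71, P4 = 0xBE, P5 = 0xA9

Only C3 changed, to 0xD2. In CBC, a change in C_i garbles P_i and flips the same bit in P_{i+1}. Decrypting the received ciphertext:
P1: D(K, 0xA3) = 0xB2; 0xB2 ⊕ 0xF3 = 0x41.
P2: D(K, 0x12) = 0x23; 0x23 ⊕ 0xA3 = 0x80.
P3: D(K, 0xD2) = 0x63; 0x63 ⊕ 0x12 = 0x71.
P4: D(K, 0xD5) = 0x6C; 0x6C ⊕ 0xD2 = 0xBE.
P5: D(K, 0xE5) = 0x7C; 0x7C ⊕ 0xD5 = 0xA9.
Blocks that differ from the original plaintext: P3, P4.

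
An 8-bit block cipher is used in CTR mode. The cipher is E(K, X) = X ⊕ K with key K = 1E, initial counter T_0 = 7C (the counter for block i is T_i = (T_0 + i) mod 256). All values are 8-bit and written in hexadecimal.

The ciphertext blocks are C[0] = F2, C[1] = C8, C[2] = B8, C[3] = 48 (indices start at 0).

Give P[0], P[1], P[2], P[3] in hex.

P[0] = 90, P[1] = AB, P[2] = D8, P[3] = 29

CTR decryption: S_i = E(K, T_i) where T_i is the counter for block i; P_i = C_i ⊕ S_i.
P[0]: T = 7C, S = E(K, T) = 62; F2 ⊕ 62 = 90.
P[1]: T = 7D, S = E(K, T) = 63; C8 ⊕ 63 = AB.
P[2]: T = 7E, S = E(K, T) = 60; B8 ⊕ 60 = D8.
P[3]: T = 7F, S = E(K, T) = 61; 48 ⊕ 61 = 29.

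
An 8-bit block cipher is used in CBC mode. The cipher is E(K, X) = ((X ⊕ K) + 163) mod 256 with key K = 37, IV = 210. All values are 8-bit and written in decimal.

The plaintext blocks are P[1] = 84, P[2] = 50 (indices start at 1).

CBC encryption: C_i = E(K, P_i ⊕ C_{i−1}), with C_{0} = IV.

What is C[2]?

C[2] = 244

C[1]: P[1] ⊕ 210 = 134; E(K, 134) = 70.
C[2]: P[2] ⊕ 70 = 116; E(K, 116) = 244.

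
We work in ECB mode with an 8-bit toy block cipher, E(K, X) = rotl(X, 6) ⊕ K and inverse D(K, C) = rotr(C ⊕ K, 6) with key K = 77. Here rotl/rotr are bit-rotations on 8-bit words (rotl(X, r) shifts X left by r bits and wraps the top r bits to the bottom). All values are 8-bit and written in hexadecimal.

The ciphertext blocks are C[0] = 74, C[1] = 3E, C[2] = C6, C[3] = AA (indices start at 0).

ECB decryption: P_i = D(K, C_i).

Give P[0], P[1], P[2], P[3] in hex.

P[0] = 0C, P[1] = 25, P[2] = C6, P[3] = 77

P[0]: D(K, 74) = 0C.
P[1]: D(K, 3E) = 25.
P[2]: D(K, C6) = C6.
P[3]: D(K, AA) = 77.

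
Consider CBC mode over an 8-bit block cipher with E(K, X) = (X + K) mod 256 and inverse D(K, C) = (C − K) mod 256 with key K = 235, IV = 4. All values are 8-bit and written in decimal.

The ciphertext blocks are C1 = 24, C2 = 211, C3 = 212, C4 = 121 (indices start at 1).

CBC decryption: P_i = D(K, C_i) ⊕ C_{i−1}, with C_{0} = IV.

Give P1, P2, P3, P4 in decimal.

P1: D(K, 24) = 45; 45 ⊕ 4 = 41.
P2: D(K, 211) = 232; 232 ⊕ 24 = 240.
P3: D(K, 212) = 233; 233 ⊕ 211 = 58.
P4: D(K, 121) = 142; 142 ⊕ 212 = 90.

P1 = 41, P2 = 240, P3 = 58, P4 = 90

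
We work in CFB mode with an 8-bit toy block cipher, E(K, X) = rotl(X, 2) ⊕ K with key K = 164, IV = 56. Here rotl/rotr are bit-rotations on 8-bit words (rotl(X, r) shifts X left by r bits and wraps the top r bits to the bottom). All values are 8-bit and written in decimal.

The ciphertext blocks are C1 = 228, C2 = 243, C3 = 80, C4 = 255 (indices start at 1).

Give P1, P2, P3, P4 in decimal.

CFB decryption: P_i = C_i ⊕ E(K, C_{i−1}), with C_{0} = IV.
P1: E(K, 56) = 68; 228 ⊕ 68 = 160.
P2: E(K, 228) = 55; 243 ⊕ 55 = 196.
P3: E(K, 243) = 107; 80 ⊕ 107 = 59.
P4: E(K, 80) = 229; 255 ⊕ 229 = 26.

P1 = 160, P2 = 196, P3 = 59, P4 = 26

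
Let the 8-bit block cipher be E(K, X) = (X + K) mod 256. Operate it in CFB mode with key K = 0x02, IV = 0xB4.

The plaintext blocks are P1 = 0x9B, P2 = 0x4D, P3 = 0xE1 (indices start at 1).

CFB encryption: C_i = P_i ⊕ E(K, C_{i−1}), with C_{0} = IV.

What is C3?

C3 = 0x85

C1: E(K, 0xB4) = 0xB6; 0x9B ⊕ 0xB6 = 0x2D.
C2: E(K, 0x2D) = 0x2F; 0x4D ⊕ 0x2F = 0x62.
C3: E(K, 0x62) = 0x64; 0xE1 ⊕ 0x64 = 0x85.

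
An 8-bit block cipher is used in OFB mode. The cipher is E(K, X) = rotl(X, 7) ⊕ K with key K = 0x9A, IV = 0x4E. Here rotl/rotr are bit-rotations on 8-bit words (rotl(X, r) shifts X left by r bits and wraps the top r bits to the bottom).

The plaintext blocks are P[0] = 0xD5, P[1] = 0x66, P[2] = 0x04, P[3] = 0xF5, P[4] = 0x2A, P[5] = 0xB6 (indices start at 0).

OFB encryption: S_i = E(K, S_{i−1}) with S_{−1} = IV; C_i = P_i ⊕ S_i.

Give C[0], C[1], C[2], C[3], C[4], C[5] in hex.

C[0]: S = E(K, 0x4E) = 0xBD; 0xD5 ⊕ 0xBD = 0x68.
C[1]: S = E(K, 0xBD) = 0x44; 0x66 ⊕ 0x44 = 0x22.
C[2]: S = E(K, 0x44) = 0xB8; 0x04 ⊕ 0xB8 = 0xBC.
C[3]: S = E(K, 0xB8) = 0xC6; 0xF5 ⊕ 0xC6 = 0x33.
C[4]: S = E(K, 0xC6) = 0xF9; 0x2A ⊕ 0xF9 = 0xD3.
C[5]: S = E(K, 0xF9) = 0x66; 0xB6 ⊕ 0x66 = 0xD0.

C[0] = 0x68, C[1] = 0x22, C[2] = 0xBC, C[3] = 0x33, C[4] = 0xD3, C[5] = 0xD0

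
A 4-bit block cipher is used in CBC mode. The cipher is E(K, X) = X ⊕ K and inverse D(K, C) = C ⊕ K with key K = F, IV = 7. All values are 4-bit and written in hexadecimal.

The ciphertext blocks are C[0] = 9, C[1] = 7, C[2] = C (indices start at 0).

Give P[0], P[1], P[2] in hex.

CBC decryption: P_i = D(K, C_i) ⊕ C_{i−1}, with C_{−1} = IV.
P[0]: D(K, 9) = 6; 6 ⊕ 7 = 1.
P[1]: D(K, 7) = 8; 8 ⊕ 9 = 1.
P[2]: D(K, C) = 3; 3 ⊕ 7 = 4.

P[0] = 1, P[1] = 1, P[2] = 4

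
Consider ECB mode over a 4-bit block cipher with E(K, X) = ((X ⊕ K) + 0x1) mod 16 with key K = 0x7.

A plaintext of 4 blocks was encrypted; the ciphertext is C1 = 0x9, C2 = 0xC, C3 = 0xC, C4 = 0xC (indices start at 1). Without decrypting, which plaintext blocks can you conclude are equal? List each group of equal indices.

P2 = P3 = P4

ECB encrypts each block independently with the same key, so equal ciphertext blocks imply equal plaintext blocks.
C2 = C3 = C4 = 0xC, so P2 = P3 = P4.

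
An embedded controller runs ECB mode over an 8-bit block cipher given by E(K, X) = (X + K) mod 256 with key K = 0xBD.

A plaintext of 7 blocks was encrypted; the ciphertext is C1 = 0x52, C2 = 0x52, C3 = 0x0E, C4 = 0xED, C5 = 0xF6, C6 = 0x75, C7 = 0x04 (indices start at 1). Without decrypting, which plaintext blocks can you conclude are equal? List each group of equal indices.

ECB encrypts each block independently with the same key, so equal ciphertext blocks imply equal plaintext blocks.
C1 = C2 = 0x52, so P1 = P2.

P1 = P2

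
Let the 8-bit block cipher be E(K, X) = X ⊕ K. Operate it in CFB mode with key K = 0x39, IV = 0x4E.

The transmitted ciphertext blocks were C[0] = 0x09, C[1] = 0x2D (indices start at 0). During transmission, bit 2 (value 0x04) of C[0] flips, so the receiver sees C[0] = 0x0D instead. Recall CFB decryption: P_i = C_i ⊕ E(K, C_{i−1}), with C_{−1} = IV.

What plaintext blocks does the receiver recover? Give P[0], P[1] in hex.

Only C[0] changed, to 0x0D. In CFB, a change in C_i flips the same bit in P_i and garbles P_{i+1}. Decrypting the received ciphertext:
P[0]: E(K, 0x4E) = 0x77; 0x0D ⊕ 0x77 = 0x7A.
P[1]: E(K, 0x0D) = 0x34; 0x2D ⊕ 0x34 = 0x19.
Blocks that differ from the original plaintext: P[0], P[1].

P[0] = 0x7A, P[1] = 0x19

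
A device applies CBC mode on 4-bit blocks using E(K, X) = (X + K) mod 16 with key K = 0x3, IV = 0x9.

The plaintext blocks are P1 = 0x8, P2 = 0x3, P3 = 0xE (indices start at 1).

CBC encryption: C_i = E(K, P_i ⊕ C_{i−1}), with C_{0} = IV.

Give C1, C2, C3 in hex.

C1 = 0x4, C2 = 0xA, C3 = 0x7

C1: P1 ⊕ 0x9 = 0x1; E(K, 0x1) = 0x4.
C2: P2 ⊕ 0x4 = 0x7; E(K, 0x7) = 0xA.
C3: P3 ⊕ 0xA = 0x4; E(K, 0x4) = 0x7.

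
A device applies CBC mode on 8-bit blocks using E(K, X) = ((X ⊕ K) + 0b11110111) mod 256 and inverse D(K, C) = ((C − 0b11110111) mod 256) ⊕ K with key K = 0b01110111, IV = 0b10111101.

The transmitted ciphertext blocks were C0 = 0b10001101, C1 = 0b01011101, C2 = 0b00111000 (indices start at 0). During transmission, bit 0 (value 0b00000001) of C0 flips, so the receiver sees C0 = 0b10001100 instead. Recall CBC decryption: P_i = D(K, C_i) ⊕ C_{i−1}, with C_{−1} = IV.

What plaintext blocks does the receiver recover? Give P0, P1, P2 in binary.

P0 = 0b01011111, P1 = 0b10011101, P2 = 0b01101011

Only C0 changed, to 0b10001100. In CBC, a change in C_i garbles P_i and flips the same bit in P_{i+1}. Decrypting the received ciphertext:
P0: D(K, 0b10001100) = 0b11100010; 0b11100010 ⊕ 0b10111101 = 0b01011111.
P1: D(K, 0b01011101) = 0b00010001; 0b00010001 ⊕ 0b10001100 = 0b10011101.
P2: D(K, 0b00111000) = 0b00110110; 0b00110110 ⊕ 0b01011101 = 0b01101011.
Blocks that differ from the original plaintext: P0, P1.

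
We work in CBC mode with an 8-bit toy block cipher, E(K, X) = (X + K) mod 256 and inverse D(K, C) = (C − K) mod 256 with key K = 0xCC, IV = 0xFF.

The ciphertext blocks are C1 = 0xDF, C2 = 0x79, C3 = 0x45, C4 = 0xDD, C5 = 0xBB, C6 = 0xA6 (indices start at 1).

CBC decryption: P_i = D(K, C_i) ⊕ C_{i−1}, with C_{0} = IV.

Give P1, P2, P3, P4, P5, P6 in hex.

P1: D(K, 0xDF) = 0x13; 0x13 ⊕ 0xFF = 0xEC.
P2: D(K, 0x79) = 0xAD; 0xAD ⊕ 0xDF = 0x72.
P3: D(K, 0x45) = 0x79; 0x79 ⊕ 0x79 = 0x00.
P4: D(K, 0xDD) = 0x11; 0x11 ⊕ 0x45 = 0x54.
P5: D(K, 0xBB) = 0xEF; 0xEF ⊕ 0xDD = 0x32.
P6: D(K, 0xA6) = 0xDA; 0xDA ⊕ 0xBB = 0x61.

P1 = 0xEC, P2 = 0x72, P3 = 0x00, P4 = 0x54, P5 = 0x32, P6 = 0x61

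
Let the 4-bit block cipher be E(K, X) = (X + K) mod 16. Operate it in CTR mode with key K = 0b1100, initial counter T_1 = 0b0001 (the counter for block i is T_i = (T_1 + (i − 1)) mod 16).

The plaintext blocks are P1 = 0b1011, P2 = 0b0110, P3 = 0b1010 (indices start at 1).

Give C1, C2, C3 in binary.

CTR encryption: S_i = E(K, T_i) where T_i is the counter for block i; C_i = P_i ⊕ S_i.
C1: T = 0b0001, S = E(K, T) = 0b1101; 0b1011 ⊕ 0b1101 = 0b0110.
C2: T = 0b0010, S = E(K, T) = 0b1110; 0b0110 ⊕ 0b1110 = 0b1000.
C3: T = 0b0011, S = E(K, T) = 0b1111; 0b1010 ⊕ 0b1111 = 0b0101.

C1 = 0b0110, C2 = 0b1000, C3 = 0b0101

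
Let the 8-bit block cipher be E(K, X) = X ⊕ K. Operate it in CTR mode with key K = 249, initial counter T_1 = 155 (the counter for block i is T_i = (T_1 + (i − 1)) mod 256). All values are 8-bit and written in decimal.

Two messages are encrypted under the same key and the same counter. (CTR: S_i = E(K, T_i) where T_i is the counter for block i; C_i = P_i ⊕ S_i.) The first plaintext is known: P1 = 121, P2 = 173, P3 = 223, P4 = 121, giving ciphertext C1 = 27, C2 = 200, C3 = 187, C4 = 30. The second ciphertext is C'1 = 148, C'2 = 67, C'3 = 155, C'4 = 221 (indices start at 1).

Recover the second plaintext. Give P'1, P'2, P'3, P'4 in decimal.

P'1 = 246, P'2 = 38, P'3 = 255, P'4 = 186

In CTR with a reused counter, both messages share the same keystream S_i, so C_i ⊕ C'_i = P_i ⊕ P'_i and thus P'_i = P_i ⊕ C_i ⊕ C'_i.
P'1: 121 ⊕ 27 ⊕ 148 = 246.
P'2: 173 ⊕ 200 ⊕ 67 = 38.
P'3: 223 ⊕ 187 ⊕ 155 = 255.
P'4: 121 ⊕ 30 ⊕ 221 = 186.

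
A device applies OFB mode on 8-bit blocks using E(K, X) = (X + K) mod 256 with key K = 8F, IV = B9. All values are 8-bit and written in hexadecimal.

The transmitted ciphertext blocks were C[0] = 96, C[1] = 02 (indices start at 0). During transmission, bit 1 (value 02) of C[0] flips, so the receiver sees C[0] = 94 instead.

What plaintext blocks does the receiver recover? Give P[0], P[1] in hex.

P[0] = DC, P[1] = D5

OFB decryption: S_i = E(K, S_{i−1}) with S_{−1} = IV; P_i = C_i ⊕ S_i.
Only C[0] changed, to 94. In OFB, a change in C_i flips the same bit in P_i only; the keystream is unaffected. Decrypting the received ciphertext:
P[0]: S = E(K, B9) = 48; 94 ⊕ 48 = DC.
P[1]: S = E(K, 48) = D7; 02 ⊕ D7 = D5.
Blocks that differ from the original plaintext: P[0].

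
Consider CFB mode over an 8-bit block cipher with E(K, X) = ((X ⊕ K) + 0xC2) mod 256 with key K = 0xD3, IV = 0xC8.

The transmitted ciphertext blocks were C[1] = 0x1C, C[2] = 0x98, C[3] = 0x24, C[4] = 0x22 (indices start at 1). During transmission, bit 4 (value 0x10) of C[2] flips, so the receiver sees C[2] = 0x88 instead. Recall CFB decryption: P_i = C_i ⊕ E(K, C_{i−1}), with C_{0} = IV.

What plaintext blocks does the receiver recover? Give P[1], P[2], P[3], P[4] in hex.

Only C[2] changed, to 0x88. In CFB, a change in C_i flips the same bit in P_i and garbles P_{i+1}. Decrypting the received ciphertext:
P[1]: E(K, 0xC8) = 0xDD; 0x1C ⊕ 0xDD = 0xC1.
P[2]: E(K, 0x1C) = 0x91; 0x88 ⊕ 0x91 = 0x19.
P[3]: E(K, 0x88) = 0x1D; 0x24 ⊕ 0x1D = 0x39.
P[4]: E(K, 0x24) = 0xB9; 0x22 ⊕ 0xB9 = 0x9B.
Blocks that differ from the original plaintext: P[2], P[3].

P[1] = 0xC1, P[2] = 0x19, P[3] = 0x39, P[4] = 0x9B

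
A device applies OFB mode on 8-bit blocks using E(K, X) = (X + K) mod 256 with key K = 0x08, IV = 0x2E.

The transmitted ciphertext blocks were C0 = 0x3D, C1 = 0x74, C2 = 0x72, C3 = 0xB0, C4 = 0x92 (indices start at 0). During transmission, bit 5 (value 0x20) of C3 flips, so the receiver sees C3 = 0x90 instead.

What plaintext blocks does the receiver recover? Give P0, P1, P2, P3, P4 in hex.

P0 = 0x0B, P1 = 0x4A, P2 = 0x34, P3 = 0xDE, P4 = 0xC4

OFB decryption: S_i = E(K, S_{i−1}) with S_{−1} = IV; P_i = C_i ⊕ S_i.
Only C3 changed, to 0x90. In OFB, a change in C_i flips the same bit in P_i only; the keystream is unaffected. Decrypting the received ciphertext:
P0: S = E(K, 0x2E) = 0x36; 0x3D ⊕ 0x36 = 0x0B.
P1: S = E(K, 0x36) = 0x3E; 0x74 ⊕ 0x3E = 0x4A.
P2: S = E(K, 0x3E) = 0x46; 0x72 ⊕ 0x46 = 0x34.
P3: S = E(K, 0x46) = 0x4E; 0x90 ⊕ 0x4E = 0xDE.
P4: S = E(K, 0x4E) = 0x56; 0x92 ⊕ 0x56 = 0xC4.
Blocks that differ from the original plaintext: P3.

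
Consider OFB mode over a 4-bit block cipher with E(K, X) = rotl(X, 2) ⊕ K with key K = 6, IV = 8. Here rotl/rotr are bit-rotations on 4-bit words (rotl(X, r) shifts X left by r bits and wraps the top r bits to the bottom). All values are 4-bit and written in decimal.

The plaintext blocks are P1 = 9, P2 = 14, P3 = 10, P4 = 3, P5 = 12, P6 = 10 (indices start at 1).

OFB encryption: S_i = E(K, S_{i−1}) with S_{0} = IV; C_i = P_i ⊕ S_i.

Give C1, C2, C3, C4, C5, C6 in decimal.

C1: S = E(K, 8) = 4; 9 ⊕ 4 = 13.
C2: S = E(K, 4) = 7; 14 ⊕ 7 = 9.
C3: S = E(K, 7) = 11; 10 ⊕ 11 = 1.
C4: S = E(K, 11) = 8; 3 ⊕ 8 = 11.
C5: S = E(K, 8) = 4; 12 ⊕ 4 = 8.
C6: S = E(K, 4) = 7; 10 ⊕ 7 = 13.

C1 = 13, C2 = 9, C3 = 1, C4 = 11, C5 = 8, C6 = 13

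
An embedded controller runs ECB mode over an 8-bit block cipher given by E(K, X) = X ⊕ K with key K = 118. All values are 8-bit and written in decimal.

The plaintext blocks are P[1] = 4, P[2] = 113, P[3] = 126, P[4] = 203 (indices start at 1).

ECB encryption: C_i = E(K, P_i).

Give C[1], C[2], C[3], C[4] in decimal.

C[1]: E(K, 4) = 114.
C[2]: E(K, 113) = 7.
C[3]: E(K, 126) = 8.
C[4]: E(K, 203) = 189.

C[1] = 114, C[2] = 7, C[3] = 8, C[4] = 189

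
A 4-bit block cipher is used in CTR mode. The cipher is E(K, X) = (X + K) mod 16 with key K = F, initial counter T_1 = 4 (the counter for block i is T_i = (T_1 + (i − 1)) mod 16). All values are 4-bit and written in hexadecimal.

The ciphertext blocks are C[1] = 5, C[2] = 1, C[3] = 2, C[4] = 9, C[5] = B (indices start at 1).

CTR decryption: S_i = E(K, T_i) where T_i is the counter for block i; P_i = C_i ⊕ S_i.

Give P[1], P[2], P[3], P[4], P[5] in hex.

P[1]: T = 4, S = E(K, T) = 3; 5 ⊕ 3 = 6.
P[2]: T = 5, S = E(K, T) = 4; 1 ⊕ 4 = 5.
P[3]: T = 6, S = E(K, T) = 5; 2 ⊕ 5 = 7.
P[4]: T = 7, S = E(K, T) = 6; 9 ⊕ 6 = F.
P[5]: T = 8, S = E(K, T) = 7; B ⊕ 7 = C.

P[1] = 6, P[2] = 5, P[3] = 7, P[4] = F, P[5] = C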